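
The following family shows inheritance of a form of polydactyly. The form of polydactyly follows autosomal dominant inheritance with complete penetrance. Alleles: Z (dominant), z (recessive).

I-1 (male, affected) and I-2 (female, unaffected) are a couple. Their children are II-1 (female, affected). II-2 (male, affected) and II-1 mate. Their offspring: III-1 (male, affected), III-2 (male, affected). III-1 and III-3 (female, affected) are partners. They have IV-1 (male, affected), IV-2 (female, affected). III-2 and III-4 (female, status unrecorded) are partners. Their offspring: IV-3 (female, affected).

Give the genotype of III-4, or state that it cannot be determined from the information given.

III-4's phenotype is unrecorded, and no parent or child forces a single allele at both positions; consistent genotype assignments exist with III-4 as ZZ or Zz or zz.

cannot be determined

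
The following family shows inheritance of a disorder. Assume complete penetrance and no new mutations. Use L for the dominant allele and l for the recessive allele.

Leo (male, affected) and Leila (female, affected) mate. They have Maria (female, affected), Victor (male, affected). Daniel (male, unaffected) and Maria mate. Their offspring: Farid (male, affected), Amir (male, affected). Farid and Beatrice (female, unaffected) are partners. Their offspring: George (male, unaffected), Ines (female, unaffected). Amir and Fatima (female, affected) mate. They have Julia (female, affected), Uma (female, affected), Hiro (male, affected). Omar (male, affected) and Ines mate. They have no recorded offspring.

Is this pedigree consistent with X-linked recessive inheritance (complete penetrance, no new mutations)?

Yes

A consistent assignment under X-linked recessive exists: Leo X^l Y, Leila X^l X^l, Maria X^l X^l, Victor X^l Y, Daniel X^L Y, Farid X^l Y, Amir X^l Y, Beatrice X^L X^L, Fatima X^l X^l, George X^L Y, Ines X^L X^l, Omar X^l Y, Julia X^l X^l, Uma X^l X^l, Hiro X^l Y.
In this assignment every recorded phenotype matches its genotype and every non-founder's genotype is obtainable from its parents' genotypes, so the pedigree is consistent.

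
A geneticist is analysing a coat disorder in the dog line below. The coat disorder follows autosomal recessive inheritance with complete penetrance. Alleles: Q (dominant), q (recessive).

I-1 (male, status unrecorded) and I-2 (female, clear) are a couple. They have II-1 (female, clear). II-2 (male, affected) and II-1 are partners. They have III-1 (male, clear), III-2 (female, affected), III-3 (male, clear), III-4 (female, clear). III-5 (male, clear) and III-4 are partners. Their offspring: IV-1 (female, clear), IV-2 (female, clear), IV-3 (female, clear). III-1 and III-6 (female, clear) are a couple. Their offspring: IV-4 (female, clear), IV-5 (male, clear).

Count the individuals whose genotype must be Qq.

4

Obligate heterozygotes: II-1 is clear so carries Q and passed q to III-2 (qq), so II-1 is Qq; III-1 is clear so carries Q and received q from II-2 (qq), so III-1 is Qq; III-3 is clear so carries Q and received q from II-2 (qq), so III-3 is Qq; III-4 is clear so carries Q and received q from II-2 (qq), so III-4 is Qq.
Every other individual is either homozygous by phenotype or has at least one consistent homozygous assignment, so the count is 4.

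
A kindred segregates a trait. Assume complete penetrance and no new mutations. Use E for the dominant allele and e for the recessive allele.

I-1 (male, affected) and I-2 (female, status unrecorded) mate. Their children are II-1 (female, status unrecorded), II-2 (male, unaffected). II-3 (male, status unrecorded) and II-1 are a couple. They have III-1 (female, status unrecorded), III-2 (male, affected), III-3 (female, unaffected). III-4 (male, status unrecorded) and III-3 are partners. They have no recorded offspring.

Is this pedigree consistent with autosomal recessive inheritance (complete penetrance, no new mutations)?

A consistent assignment under autosomal recessive exists: I-1 ee, I-2 EE, II-1 Ee, II-2 Ee, II-3 Ee, III-1 EE, III-2 ee, III-3 EE, III-4 EE.
In this assignment every recorded phenotype matches its genotype and every non-founder's genotype is obtainable from its parents' genotypes, so the pedigree is consistent.

Yes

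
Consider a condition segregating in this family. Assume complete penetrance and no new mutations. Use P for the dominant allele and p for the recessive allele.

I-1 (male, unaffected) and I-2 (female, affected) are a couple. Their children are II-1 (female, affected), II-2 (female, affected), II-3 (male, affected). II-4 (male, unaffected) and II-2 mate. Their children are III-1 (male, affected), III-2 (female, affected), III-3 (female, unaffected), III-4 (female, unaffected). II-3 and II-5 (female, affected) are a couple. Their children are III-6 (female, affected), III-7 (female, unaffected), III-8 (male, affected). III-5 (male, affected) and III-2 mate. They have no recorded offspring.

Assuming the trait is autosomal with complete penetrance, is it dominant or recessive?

dominant

II-3 and II-5 are both affected yet have an unaffected child III-7. Under a recessive model two affected parents are homozygous and every child would be affected, so the trait cannot be recessive.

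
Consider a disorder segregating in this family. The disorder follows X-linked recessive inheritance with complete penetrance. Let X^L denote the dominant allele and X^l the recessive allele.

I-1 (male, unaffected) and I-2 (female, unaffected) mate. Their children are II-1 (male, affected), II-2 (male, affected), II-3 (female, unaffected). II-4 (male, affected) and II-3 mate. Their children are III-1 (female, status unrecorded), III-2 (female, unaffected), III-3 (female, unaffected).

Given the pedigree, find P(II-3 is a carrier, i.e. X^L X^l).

I-1 is unaffected, so I-1 is X^L Y.
I-2 is unaffected so carries L and passed l to II-1 (X^l Y), so I-2 is X^L X^l.
Their cross gives offspring ratios 1/2 X^L X^L : 1/2 X^L X^l. Conditioning on II-3 being unaffected, P(X^L X^l) = 1/2 / 1 = 1/2 before taking II-3's own offspring into account.
II-4 is affected, so II-4 is X^l Y.
Now use II-3's offspring. Probability of each recorded status — unaffected daughter III-2: 1/2 if II-3 is X^L X^l, 1 if X^L X^L; unaffected daughter III-3: 1/2 if II-3 is X^L X^l, 1 if X^L X^L. (III-1: equally likely either way, so uninformative.)
Bayes: P(X^L X^l) = 1/2·1/4 / (1/2·1/4 + 1/2·1) = 1/5.

1/5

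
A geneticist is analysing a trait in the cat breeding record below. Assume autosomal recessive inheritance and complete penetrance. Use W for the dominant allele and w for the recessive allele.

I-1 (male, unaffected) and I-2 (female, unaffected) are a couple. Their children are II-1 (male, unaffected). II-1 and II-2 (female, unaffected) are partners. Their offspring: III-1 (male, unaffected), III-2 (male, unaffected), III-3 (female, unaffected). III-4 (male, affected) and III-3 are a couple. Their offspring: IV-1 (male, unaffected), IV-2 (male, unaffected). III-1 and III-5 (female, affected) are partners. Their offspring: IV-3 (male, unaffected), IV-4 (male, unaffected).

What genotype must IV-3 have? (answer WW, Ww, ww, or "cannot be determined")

Ww

From phenotype alone, IV-3 is WW or Ww.
IV-3 is unaffected so carries W and received w from III-5 (ww), so IV-3 is Ww.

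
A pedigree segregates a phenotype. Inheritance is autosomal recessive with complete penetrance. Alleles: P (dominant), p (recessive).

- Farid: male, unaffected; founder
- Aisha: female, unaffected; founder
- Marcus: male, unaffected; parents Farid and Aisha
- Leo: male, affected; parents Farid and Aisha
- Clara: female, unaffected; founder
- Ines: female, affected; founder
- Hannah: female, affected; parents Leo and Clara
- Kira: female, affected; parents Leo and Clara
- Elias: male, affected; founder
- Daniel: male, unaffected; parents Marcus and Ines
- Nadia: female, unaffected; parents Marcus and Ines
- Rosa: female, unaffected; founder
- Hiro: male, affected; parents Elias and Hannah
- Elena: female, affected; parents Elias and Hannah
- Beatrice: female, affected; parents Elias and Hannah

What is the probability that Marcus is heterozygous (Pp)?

Farid is unaffected so carries P and passed p to Leo (pp), so Farid is Pp.
Aisha is unaffected so carries P and passed p to Leo (pp), so Aisha is Pp.
Their cross gives offspring ratios 1/4 PP : 1/2 Pp : 1/4 pp. Conditioning on Marcus being unaffected, P(Pp) = 1/2 / 3/4 = 2/3 before taking Marcus's own offspring into account.
Ines is affected, so Ines is pp.
Now use Marcus's offspring. Probability of each recorded status — unaffected son Daniel: 1/2 if Marcus is Pp, 1 if PP; unaffected daughter Nadia: 1/2 if Marcus is Pp, 1 if PP.
Bayes: P(Pp) = 2/3·1/4 / (2/3·1/4 + 1/3·1) = 1/3.

1/3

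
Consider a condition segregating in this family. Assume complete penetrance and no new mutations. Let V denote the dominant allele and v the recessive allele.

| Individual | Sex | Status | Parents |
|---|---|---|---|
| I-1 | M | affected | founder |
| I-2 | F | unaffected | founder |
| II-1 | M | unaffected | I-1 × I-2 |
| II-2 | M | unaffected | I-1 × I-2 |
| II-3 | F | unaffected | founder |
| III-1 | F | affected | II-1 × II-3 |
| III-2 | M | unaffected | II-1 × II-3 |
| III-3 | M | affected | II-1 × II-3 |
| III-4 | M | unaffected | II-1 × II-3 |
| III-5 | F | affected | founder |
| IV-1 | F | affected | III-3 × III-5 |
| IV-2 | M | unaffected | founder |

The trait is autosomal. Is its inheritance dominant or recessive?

II-1 and II-3 are both unaffected yet have an affected child III-1. Under dominance, an affected child requires at least one affected parent, so the trait cannot be dominant.

recessive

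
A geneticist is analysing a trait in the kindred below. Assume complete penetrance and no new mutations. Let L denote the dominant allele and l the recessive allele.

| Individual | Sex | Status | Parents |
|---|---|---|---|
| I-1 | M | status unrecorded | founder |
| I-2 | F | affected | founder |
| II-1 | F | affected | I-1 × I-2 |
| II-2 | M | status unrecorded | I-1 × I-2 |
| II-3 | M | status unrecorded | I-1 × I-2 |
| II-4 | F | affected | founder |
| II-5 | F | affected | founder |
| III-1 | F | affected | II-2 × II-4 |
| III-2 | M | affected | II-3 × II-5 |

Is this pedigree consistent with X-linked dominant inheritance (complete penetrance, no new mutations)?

Yes

A consistent assignment under X-linked dominant exists: I-1 X^L Y, I-2 X^L X^L, II-1 X^L X^L, II-2 X^L Y, II-3 X^L Y, II-4 X^L X^L, II-5 X^L X^L, III-1 X^L X^L, III-2 X^L Y.
In this assignment every recorded phenotype matches its genotype and every non-founder's genotype is obtainable from its parents' genotypes, so the pedigree is consistent.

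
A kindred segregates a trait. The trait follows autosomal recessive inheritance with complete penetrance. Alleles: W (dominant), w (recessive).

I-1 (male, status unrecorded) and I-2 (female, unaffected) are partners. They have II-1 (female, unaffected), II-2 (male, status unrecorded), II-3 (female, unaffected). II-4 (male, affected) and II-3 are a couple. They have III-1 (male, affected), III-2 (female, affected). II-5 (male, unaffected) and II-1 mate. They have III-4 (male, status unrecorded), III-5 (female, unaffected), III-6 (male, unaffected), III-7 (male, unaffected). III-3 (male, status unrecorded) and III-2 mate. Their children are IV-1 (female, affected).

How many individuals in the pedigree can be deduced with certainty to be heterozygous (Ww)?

Obligate heterozygotes: II-3 is unaffected so carries W and passed w to III-1 (ww), so II-3 is Ww.
Every other individual is either homozygous by phenotype or has at least one consistent homozygous assignment, so the count is 1.

1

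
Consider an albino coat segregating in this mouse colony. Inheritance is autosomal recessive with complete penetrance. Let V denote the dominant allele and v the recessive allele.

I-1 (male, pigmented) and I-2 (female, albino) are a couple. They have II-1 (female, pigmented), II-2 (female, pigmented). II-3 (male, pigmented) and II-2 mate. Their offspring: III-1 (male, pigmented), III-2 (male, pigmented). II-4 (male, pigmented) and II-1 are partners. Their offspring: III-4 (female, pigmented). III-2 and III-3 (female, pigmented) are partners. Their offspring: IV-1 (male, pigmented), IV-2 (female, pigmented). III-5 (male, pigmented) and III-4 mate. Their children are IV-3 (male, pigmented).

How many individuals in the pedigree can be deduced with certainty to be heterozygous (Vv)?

2

Obligate heterozygotes: II-1 is pigmented so carries V and received v from I-2 (vv), so II-1 is Vv; II-2 is pigmented so carries V and received v from I-2 (vv), so II-2 is Vv.
Every other individual is either homozygous by phenotype or has at least one consistent homozygous assignment, so the count is 2.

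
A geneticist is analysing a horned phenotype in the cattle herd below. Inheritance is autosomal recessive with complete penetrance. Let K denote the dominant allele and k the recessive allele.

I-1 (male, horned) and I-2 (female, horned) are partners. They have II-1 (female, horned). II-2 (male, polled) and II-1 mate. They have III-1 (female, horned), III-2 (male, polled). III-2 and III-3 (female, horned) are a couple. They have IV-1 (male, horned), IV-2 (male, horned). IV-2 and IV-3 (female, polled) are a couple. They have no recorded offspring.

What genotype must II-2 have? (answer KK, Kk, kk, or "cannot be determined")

Kk

From phenotype alone, II-2 is KK or Kk.
II-2 is polled so carries K and passed k to III-1 (kk), so II-2 is Kk.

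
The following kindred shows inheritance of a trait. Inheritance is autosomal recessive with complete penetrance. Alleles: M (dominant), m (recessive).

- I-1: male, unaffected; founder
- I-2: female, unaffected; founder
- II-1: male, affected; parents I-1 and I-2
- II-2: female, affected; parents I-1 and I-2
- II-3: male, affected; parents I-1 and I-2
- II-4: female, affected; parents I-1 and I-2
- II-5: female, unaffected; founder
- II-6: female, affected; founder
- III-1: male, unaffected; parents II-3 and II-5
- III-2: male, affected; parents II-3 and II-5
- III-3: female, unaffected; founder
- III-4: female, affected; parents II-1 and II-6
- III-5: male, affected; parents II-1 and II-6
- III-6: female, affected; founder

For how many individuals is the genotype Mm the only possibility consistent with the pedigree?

4

Obligate heterozygotes: I-1 is unaffected so carries M and passed m to II-1 (mm), so I-1 is Mm; I-2 is unaffected so carries M and passed m to II-1 (mm), so I-2 is Mm; II-5 is unaffected so carries M and passed m to III-2 (mm), so II-5 is Mm; III-1 is unaffected so carries M and received m from II-3 (mm), so III-1 is Mm.
Every other individual is either homozygous by phenotype or has at least one consistent homozygous assignment, so the count is 4.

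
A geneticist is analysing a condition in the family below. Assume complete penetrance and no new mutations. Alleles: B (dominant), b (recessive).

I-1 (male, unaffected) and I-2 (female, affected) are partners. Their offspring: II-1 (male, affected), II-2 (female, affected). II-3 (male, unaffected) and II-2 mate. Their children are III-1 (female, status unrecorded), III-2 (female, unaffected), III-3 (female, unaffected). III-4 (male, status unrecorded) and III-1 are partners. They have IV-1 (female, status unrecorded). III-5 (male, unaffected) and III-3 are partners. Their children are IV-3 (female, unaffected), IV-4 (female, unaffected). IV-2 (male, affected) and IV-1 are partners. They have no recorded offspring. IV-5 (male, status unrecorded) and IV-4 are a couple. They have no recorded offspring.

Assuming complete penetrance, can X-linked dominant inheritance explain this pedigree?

A consistent assignment under X-linked dominant exists: I-1 X^b Y, I-2 X^B X^B, II-1 X^B Y, II-2 X^B X^b, II-3 X^b Y, III-1 X^B X^b, III-2 X^b X^b, III-3 X^b X^b, III-4 X^B Y, III-5 X^b Y, IV-1 X^B X^B, IV-2 X^B Y, IV-3 X^b X^b, IV-4 X^b X^b, IV-5 X^B Y.
In this assignment every recorded phenotype matches its genotype and every non-founder's genotype is obtainable from its parents' genotypes, so the pedigree is consistent.

Yes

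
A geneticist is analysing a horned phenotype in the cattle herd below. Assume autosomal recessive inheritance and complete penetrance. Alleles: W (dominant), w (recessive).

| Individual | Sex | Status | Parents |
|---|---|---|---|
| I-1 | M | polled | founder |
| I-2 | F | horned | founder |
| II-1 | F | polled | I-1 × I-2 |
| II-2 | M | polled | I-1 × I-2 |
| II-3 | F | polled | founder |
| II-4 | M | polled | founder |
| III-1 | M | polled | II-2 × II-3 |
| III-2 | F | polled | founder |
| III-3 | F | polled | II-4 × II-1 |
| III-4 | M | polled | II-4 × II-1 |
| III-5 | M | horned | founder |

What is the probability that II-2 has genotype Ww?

1

II-2 is polled so carries W and received w from I-2 (ww), so II-2 is Ww, giving P(Ww) = 1.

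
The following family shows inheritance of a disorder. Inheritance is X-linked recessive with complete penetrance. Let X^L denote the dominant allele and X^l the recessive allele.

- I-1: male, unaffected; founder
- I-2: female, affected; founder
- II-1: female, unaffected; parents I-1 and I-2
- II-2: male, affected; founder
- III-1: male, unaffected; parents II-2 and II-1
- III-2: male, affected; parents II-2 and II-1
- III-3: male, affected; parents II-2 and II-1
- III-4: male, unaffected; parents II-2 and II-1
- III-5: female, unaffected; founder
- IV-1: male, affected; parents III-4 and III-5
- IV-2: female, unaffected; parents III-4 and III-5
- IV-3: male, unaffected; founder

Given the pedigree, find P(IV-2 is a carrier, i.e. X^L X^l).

1/2

III-4 is unaffected, so III-4 is X^L Y.
III-5 is unaffected so carries L and passed l to IV-1 (X^l Y), so III-5 is X^L X^l.
Their cross gives offspring ratios 1/2 X^L X^L : 1/2 X^L X^l. Conditioning on IV-2 being unaffected, P(X^L X^l) = 1/2 / 1 = 1/2.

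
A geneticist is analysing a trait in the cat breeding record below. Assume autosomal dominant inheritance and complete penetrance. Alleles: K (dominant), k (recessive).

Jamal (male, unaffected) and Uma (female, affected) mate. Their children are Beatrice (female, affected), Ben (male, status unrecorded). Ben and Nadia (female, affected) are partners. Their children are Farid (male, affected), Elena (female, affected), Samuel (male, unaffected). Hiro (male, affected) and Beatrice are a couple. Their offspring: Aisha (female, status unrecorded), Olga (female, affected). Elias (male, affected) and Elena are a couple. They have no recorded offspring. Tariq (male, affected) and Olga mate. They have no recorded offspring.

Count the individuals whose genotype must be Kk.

Obligate heterozygotes: Beatrice is affected so carries K and received k from Jamal (kk), so Beatrice is Kk; Nadia is affected so carries K and passed k to Samuel (kk), so Nadia is Kk.
Every other individual is either homozygous by phenotype or has at least one consistent homozygous assignment, so the count is 2.

2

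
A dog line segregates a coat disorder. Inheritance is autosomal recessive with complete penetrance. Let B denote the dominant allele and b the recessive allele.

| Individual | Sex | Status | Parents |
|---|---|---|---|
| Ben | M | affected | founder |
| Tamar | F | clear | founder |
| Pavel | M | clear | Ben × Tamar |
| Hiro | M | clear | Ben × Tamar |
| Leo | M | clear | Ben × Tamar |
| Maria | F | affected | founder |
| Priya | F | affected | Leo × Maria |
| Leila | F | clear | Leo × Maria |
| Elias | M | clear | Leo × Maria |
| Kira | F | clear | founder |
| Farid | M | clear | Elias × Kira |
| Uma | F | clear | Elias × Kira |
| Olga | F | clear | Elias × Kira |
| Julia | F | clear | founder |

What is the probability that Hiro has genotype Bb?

1

Hiro is clear so carries B and received b from Ben (bb), so Hiro is Bb, giving P(Bb) = 1.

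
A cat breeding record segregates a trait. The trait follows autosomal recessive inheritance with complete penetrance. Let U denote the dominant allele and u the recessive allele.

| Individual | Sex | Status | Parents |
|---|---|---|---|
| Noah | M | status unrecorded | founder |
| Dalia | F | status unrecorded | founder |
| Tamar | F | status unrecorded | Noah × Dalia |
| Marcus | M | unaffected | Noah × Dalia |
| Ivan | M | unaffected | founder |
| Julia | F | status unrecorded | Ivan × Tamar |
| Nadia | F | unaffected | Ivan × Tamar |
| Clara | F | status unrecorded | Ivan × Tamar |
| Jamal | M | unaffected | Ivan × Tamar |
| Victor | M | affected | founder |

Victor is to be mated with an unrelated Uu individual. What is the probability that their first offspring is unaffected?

1/2

Victor is affected, so Victor is uu.
The cross gives 1/2 Uu : 1/2 uu, so P(offspring is unaffected) = 1/2.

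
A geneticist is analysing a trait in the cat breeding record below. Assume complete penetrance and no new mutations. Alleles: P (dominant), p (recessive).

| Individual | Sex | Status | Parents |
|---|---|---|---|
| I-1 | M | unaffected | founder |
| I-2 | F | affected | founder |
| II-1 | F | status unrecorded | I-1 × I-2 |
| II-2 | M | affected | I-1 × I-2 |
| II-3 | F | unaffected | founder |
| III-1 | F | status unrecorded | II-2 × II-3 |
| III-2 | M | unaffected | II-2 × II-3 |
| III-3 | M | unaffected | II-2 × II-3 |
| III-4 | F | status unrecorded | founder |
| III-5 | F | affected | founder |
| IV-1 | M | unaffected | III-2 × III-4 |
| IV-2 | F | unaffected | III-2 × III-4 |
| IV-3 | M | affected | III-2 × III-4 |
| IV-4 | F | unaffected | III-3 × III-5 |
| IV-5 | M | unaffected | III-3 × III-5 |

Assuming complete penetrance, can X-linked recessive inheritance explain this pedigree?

Under X-linked recessive, IV-5 (unaffected, male) cannot arise from III-3 (unaffected) × III-5 (affected).

No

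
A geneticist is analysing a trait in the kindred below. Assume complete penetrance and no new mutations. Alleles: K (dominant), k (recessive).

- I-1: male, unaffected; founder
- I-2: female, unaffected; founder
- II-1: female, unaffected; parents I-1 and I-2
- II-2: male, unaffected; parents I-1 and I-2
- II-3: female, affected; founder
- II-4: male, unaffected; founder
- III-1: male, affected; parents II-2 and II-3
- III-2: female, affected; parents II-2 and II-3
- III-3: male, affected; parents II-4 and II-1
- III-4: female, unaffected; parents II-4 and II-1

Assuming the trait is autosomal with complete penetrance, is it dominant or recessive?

recessive

II-4 and II-1 are both unaffected yet have an affected child III-3. Under dominance, an affected child requires at least one affected parent, so the trait cannot be dominant.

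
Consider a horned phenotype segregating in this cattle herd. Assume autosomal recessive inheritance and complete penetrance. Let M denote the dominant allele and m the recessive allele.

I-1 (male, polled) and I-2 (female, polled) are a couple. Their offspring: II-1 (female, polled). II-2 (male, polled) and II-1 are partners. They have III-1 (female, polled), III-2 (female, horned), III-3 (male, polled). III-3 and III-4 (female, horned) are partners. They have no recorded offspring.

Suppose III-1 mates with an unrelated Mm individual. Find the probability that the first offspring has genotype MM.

II-2 is polled so carries M and passed m to III-2 (mm), so II-2 is Mm.
II-1 is polled so carries M and passed m to III-2 (mm), so II-1 is Mm.
III-1 is a polled offspring of II-2 (Mm) × II-1 (Mm), whose cross gives 1/4 MM : 1/2 Mm : 1/4 mm; conditioning on being polled, III-1 is MM with probability 1/3, Mm with probability 2/3.
Summing over parental genotype combinations, P(offspring has genotype MM) = 1/3·1/2 + 2/3·1/4 = 1/3.

1/3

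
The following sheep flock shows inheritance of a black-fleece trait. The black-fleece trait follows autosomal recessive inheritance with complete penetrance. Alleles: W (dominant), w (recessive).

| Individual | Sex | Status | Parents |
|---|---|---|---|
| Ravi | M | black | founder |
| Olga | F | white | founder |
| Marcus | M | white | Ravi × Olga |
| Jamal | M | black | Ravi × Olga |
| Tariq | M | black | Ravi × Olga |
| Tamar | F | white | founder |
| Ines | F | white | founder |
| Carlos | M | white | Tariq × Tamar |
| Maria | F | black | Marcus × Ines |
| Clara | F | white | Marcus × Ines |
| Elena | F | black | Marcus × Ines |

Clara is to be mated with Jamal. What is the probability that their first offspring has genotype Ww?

Marcus is white so carries W and received w from Ravi (ww), so Marcus is Ww.
Ines is white so carries W and passed w to Maria (ww), so Ines is Ww.
Clara is a white offspring of Marcus (Ww) × Ines (Ww), whose cross gives 1/4 WW : 1/2 Ww : 1/4 ww; conditioning on being white, Clara is WW with probability 1/3, Ww with probability 2/3.
Jamal is black, so Jamal is ww.
Summing over parental genotype combinations, P(offspring has genotype Ww) = 1/3·1 + 2/3·1/2 = 2/3.

2/3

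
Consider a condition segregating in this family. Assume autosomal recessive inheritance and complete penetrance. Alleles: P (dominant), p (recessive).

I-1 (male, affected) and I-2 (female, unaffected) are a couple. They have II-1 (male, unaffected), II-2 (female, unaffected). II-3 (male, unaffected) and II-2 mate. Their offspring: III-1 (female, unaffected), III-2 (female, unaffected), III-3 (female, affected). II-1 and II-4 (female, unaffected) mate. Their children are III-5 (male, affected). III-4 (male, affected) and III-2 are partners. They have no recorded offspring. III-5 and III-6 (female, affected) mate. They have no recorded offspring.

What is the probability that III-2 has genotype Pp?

II-3 is unaffected so carries P and passed p to III-3 (pp), so II-3 is Pp.
II-2 is unaffected so carries P and received p from I-1 (pp), so II-2 is Pp.
Their cross gives offspring ratios 1/4 PP : 1/2 Pp : 1/4 pp. Conditioning on III-2 being unaffected, P(Pp) = 1/2 / 3/4 = 2/3.

2/3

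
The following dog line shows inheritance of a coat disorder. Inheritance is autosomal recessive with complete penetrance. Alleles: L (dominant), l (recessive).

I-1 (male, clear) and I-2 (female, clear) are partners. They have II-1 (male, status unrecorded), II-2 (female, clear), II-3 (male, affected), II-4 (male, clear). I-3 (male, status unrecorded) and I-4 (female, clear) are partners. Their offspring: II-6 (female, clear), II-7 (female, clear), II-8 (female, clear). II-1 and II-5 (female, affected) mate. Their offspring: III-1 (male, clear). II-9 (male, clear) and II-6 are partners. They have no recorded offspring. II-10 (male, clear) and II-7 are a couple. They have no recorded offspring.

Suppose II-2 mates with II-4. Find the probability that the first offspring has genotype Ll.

I-1 is clear so carries L and passed l to II-3 (ll), so I-1 is Ll.
I-2 is clear so carries L and passed l to II-3 (ll), so I-2 is Ll.
II-2 is a clear offspring of I-1 (Ll) × I-2 (Ll), whose cross gives 1/4 LL : 1/2 Ll : 1/4 ll; conditioning on being clear, II-2 is LL with probability 1/3, Ll with probability 2/3.
II-4 is a clear offspring of I-1 (Ll) × I-2 (Ll), whose cross gives 1/4 LL : 1/2 Ll : 1/4 ll; conditioning on being clear, II-4 is LL with probability 1/3, Ll with probability 2/3.
Summing over parental genotype combinations, P(offspring has genotype Ll) = 2/9·1/2 + 2/9·1/2 + 4/9·1/2 = 4/9.

4/9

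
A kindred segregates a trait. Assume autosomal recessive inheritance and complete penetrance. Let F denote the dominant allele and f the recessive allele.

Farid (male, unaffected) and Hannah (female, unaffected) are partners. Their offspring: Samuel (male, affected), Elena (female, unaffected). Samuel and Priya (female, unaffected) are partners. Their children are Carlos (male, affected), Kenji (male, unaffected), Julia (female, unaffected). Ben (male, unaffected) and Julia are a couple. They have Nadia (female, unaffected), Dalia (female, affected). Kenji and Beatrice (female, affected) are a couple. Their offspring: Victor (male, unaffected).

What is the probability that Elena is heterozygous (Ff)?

2/3

Farid is unaffected so carries F and passed f to Samuel (ff), so Farid is Ff.
Hannah is unaffected so carries F and passed f to Samuel (ff), so Hannah is Ff.
Their cross gives offspring ratios 1/4 FF : 1/2 Ff : 1/4 ff. Conditioning on Elena being unaffected, P(Ff) = 1/2 / 3/4 = 2/3.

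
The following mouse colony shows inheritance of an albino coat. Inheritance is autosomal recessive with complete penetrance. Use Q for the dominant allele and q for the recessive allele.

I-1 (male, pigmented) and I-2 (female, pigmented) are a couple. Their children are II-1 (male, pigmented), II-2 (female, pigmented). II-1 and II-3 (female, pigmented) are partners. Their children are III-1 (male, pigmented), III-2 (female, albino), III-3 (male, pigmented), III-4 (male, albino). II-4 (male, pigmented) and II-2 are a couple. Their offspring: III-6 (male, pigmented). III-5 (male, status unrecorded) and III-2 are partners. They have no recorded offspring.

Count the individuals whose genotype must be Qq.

2

Obligate heterozygotes: II-1 is pigmented so carries Q and passed q to III-2 (qq), so II-1 is Qq; II-3 is pigmented so carries Q and passed q to III-2 (qq), so II-3 is Qq.
Every other individual is either homozygous by phenotype or has at least one consistent homozygous assignment, so the count is 2.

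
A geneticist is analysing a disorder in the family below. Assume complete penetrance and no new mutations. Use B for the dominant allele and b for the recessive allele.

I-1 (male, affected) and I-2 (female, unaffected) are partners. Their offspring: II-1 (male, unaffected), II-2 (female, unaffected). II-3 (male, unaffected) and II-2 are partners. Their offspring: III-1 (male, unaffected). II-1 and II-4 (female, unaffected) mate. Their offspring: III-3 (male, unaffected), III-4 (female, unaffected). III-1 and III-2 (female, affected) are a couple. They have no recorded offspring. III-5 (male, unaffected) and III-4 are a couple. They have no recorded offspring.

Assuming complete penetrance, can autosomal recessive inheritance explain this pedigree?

Yes

A consistent assignment under autosomal recessive exists: I-1 bb, I-2 BB, II-1 Bb, II-2 Bb, II-3 BB, II-4 BB, III-1 BB, III-2 bb, III-3 BB, III-4 BB, III-5 BB.
In this assignment every recorded phenotype matches its genotype and every non-founder's genotype is obtainable from its parents' genotypes, so the pedigree is consistent.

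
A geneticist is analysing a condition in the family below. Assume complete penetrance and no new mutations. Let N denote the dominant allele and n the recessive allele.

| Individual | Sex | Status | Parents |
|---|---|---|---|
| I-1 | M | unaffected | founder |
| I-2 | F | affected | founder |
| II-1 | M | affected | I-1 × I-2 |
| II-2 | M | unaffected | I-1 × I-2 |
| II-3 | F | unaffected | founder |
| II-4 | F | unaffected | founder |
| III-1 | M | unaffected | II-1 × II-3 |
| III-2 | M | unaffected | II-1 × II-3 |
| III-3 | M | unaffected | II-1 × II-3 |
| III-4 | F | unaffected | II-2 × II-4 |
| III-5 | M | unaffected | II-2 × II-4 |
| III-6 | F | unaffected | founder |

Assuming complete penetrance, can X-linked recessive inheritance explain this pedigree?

No

Under X-linked recessive, II-2 (unaffected, male) cannot arise from I-1 (unaffected) × I-2 (affected).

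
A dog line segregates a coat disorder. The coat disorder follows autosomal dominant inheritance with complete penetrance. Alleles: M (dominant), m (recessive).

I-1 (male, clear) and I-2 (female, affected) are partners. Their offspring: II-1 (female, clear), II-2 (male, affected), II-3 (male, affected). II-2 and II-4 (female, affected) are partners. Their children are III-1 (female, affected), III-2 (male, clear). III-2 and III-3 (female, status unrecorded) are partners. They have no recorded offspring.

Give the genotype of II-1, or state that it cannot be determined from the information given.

II-1 is clear, so II-1 is mm.

mm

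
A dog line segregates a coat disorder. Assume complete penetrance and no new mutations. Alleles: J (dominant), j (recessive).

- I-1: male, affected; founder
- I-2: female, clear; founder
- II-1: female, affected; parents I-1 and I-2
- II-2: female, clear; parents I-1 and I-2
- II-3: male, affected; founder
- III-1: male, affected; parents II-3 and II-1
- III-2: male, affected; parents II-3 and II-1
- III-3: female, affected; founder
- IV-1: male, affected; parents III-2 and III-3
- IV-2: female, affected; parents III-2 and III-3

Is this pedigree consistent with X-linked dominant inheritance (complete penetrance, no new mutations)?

No

Under X-linked dominant, II-2 (clear, female) cannot arise from I-1 (affected) × I-2 (clear).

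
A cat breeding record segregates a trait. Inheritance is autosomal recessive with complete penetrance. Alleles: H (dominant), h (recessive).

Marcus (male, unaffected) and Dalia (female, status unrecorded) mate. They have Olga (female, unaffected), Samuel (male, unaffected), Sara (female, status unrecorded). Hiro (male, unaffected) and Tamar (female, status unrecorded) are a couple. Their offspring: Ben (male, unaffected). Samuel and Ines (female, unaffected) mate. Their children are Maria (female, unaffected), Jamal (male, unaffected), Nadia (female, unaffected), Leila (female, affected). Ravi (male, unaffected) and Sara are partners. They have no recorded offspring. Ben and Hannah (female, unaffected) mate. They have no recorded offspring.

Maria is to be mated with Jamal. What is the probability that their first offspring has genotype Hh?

Samuel is unaffected so carries H and passed h to Leila (hh), so Samuel is Hh.
Ines is unaffected so carries H and passed h to Leila (hh), so Ines is Hh.
Maria is an unaffected offspring of Samuel (Hh) × Ines (Hh), whose cross gives 1/4 HH : 1/2 Hh : 1/4 hh; conditioning on being unaffected, Maria is HH with probability 1/3, Hh with probability 2/3.
Jamal is an unaffected offspring of Samuel (Hh) × Ines (Hh), whose cross gives 1/4 HH : 1/2 Hh : 1/4 hh; conditioning on being unaffected, Jamal is HH with probability 1/3, Hh with probability 2/3.
Summing over parental genotype combinations, P(offspring has genotype Hh) = 2/9·1/2 + 2/9·1/2 + 4/9·1/2 = 4/9.

4/9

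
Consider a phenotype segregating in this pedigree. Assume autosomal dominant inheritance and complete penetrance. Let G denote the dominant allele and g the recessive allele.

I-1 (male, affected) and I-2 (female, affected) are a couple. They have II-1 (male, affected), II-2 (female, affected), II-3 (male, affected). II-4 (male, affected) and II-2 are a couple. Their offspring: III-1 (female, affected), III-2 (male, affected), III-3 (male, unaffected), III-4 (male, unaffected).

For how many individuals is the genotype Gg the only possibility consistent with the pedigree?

Obligate heterozygotes: II-2 is affected so carries G and passed g to III-3 (gg), so II-2 is Gg; II-4 is affected so carries G and passed g to III-3 (gg), so II-4 is Gg.
Every other individual is either homozygous by phenotype or has at least one consistent homozygous assignment, so the count is 2.

2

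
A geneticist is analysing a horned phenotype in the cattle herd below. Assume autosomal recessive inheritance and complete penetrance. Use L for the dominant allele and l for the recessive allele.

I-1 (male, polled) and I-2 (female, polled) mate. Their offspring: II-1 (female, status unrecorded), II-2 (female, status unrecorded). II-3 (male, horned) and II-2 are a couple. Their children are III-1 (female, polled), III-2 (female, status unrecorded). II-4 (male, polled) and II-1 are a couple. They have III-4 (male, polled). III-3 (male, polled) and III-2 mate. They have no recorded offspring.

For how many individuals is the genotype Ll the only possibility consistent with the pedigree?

Obligate heterozygotes: III-1 is polled so carries L and received l from II-3 (ll), so III-1 is Ll.
Every other individual is either homozygous by phenotype or has at least one consistent homozygous assignment, so the count is 1.

1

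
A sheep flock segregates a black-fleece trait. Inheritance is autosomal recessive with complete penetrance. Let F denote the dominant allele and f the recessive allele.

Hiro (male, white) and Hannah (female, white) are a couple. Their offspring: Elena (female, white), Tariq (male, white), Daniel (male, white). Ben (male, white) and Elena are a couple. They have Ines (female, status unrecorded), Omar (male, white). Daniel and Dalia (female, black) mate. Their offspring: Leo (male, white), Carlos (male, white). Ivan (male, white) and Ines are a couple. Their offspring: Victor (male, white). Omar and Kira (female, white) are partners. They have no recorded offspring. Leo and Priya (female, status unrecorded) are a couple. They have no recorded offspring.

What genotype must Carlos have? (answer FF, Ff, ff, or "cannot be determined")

From phenotype alone, Carlos is FF or Ff.
Carlos is white so carries F and received f from Dalia (ff), so Carlos is Ff.

Ff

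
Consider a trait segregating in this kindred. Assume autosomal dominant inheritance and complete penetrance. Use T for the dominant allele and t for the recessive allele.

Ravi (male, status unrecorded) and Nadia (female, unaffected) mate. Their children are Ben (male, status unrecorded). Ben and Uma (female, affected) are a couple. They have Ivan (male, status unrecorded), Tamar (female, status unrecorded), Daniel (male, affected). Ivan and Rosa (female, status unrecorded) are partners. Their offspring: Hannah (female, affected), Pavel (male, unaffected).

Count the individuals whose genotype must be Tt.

0

No individual's genotype is forced to Tt by the pedigree, so the count is 0.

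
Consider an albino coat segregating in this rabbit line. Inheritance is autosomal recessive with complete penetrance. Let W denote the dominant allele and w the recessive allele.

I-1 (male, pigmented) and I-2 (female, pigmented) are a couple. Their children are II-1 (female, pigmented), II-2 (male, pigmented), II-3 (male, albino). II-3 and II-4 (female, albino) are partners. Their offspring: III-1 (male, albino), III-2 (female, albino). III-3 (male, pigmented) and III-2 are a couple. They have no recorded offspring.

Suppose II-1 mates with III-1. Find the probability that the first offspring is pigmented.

I-1 is pigmented so carries W and passed w to II-3 (ww), so I-1 is Ww.
I-2 is pigmented so carries W and passed w to II-3 (ww), so I-2 is Ww.
II-1 is a pigmented offspring of I-1 (Ww) × I-2 (Ww), whose cross gives 1/4 WW : 1/2 Ww : 1/4 ww; conditioning on being pigmented, II-1 is WW with probability 1/3, Ww with probability 2/3.
III-1 is albino, so III-1 is ww.
Summing over parental genotype combinations, P(offspring is pigmented) = 1/3·1 + 2/3·1/2 = 2/3.

2/3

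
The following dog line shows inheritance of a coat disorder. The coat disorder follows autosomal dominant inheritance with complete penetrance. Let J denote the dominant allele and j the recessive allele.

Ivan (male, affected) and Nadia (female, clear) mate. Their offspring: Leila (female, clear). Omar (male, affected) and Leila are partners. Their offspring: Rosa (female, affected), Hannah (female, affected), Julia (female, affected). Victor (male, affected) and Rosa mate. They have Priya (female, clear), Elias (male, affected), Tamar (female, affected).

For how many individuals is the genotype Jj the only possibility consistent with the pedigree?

Obligate heterozygotes: Ivan is affected so carries J and passed j to Leila (jj), so Ivan is Jj; Rosa is affected so carries J and received j from Leila (jj), so Rosa is Jj; Hannah is affected so carries J and received j from Leila (jj), so Hannah is Jj; Julia is affected so carries J and received j from Leila (jj), so Julia is Jj; Victor is affected so carries J and passed j to Priya (jj), so Victor is Jj.
Every other individual is either homozygous by phenotype or has at least one consistent homozygous assignment, so the count is 5.

5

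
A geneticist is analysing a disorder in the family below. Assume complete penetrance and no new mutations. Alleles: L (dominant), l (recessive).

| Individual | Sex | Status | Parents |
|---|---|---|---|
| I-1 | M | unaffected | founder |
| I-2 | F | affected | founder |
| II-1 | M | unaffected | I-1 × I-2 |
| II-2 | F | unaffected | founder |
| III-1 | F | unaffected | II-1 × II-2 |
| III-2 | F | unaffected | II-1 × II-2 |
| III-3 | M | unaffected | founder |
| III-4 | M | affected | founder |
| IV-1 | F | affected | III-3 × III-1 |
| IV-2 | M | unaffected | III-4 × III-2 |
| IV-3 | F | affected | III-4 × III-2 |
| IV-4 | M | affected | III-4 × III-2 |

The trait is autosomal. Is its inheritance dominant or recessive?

III-3 and III-1 are both unaffected yet have an affected child IV-1. Under dominance, an affected child requires at least one affected parent, so the trait cannot be dominant.

recessive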